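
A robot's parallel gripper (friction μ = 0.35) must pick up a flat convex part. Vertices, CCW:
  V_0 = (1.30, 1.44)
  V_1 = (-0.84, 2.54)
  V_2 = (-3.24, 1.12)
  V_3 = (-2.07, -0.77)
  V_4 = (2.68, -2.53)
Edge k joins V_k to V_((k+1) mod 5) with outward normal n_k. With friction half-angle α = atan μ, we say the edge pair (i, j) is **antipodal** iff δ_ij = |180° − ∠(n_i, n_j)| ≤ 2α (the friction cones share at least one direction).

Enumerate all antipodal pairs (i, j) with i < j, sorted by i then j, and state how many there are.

count = 3; pairs: (0,2), (0,3), (2,4)

α = atan 0.35 = 19.29°;  2α = 38.58°
n_0 = (+0.4572, +0.8894)
n_1 = (-0.5092, +0.8606)
n_2 = (-0.8503, -0.5264)
n_3 = (-0.3474, -0.9377)
n_4 = (+0.9446, +0.3283)
  (0,1): δ = 122.18°  ·
  (0,2): δ = 31.04°  ✓
  (0,3): δ = 6.87°  ✓
  (0,4): δ = 136.37°  ·
  (1,2): δ = 88.85°  ·
  (1,3): δ = 50.94°  ·
  (1,4): δ = 78.56°  ·
  (2,3): δ = 142.09°  ·
  (2,4): δ = 12.59°  ✓
  (3,4): δ = 50.50°  ·
antipodal pairs: 3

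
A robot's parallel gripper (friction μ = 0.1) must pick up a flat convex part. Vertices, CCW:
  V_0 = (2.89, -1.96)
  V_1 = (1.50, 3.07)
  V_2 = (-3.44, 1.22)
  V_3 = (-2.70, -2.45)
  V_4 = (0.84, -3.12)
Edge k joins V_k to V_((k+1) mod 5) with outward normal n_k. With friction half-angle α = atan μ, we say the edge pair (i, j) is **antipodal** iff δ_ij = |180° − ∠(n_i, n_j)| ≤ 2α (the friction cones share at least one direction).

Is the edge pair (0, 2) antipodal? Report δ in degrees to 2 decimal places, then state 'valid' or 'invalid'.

α = atan 0.1 = 5.71°;  2α = 11.42°
edge 0: e_0 = (-1.39, +5.03);  n_0 = (+0.9639, +0.2664)
edge 2: e_2 = (+0.74, -3.67);  n_2 = (-0.9803, -0.1977)
∠(n_0, n_2) = 175.95°
δ = |180° − 175.95°| = 4.05°
4.05° ≤ 2α = 11.42°  →  valid

δ = 4.05°, valid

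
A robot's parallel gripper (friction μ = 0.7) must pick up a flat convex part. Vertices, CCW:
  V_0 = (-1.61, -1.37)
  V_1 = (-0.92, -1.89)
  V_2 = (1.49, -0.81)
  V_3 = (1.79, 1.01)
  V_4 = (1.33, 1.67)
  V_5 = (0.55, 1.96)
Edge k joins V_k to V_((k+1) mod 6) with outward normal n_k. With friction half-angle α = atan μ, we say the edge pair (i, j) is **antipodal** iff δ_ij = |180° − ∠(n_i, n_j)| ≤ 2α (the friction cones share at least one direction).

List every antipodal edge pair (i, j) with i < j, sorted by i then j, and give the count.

α = atan 0.7 = 34.99°;  2α = 69.98°
n_0 = (-0.6019, -0.7986)
n_1 = (+0.4089, -0.9126)
n_2 = (+0.9867, -0.1626)
n_3 = (+0.8204, +0.5718)
n_4 = (+0.3485, +0.9373)
n_5 = (-0.8390, +0.5442)
  (0,1): δ = 118.86°  ·
  (0,2): δ = 62.36°  ✓
  (0,3): δ = 18.12°  ✓
  (0,4): δ = 16.61°  ✓
  (0,5): δ = 94.03°  ·
  (1,2): δ = 123.50°  ·
  (1,3): δ = 79.26°  ·
  (1,4): δ = 44.53°  ✓
  (1,5): δ = 32.89°  ✓
  (2,3): δ = 135.76°  ·
  (2,4): δ = 101.03°  ·
  (2,5): δ = 23.61°  ✓
  (3,4): δ = 145.27°  ·
  (3,5): δ = 67.84°  ✓
  (4,5): δ = 102.57°  ·
antipodal pairs: 7

count = 7; pairs: (0,2), (0,3), (0,4), (1,4), (1,5), (2,5), (3,5)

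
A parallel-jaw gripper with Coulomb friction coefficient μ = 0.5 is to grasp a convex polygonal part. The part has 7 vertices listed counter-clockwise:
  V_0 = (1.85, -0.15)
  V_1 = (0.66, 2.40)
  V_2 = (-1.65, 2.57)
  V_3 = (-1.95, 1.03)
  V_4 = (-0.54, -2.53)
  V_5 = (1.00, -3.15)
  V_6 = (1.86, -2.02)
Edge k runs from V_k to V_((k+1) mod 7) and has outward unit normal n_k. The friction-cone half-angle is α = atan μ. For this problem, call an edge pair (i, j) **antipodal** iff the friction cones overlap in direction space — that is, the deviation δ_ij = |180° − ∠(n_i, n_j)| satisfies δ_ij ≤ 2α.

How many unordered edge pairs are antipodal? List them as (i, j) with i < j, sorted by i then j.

count = 7; pairs: (0,2), (0,3), (0,4), (1,4), (2,5), (2,6), (3,6)

α = atan 0.5 = 26.57°;  2α = 53.13°
n_0 = (+0.9062, +0.4229)
n_1 = (+0.0734, +0.9973)
n_2 = (-0.9815, +0.1912)
n_3 = (-0.9297, -0.3682)
n_4 = (-0.3735, -0.9276)
n_5 = (+0.7958, -0.6056)
n_6 = (+1.0000, +0.0053)
  (0,1): δ = 119.23°  ·
  (0,2): δ = 36.04°  ✓
  (0,3): δ = 3.41°  ✓
  (0,4): δ = 43.05°  ✓
  (0,5): δ = 117.71°  ·
  (0,6): δ = 155.29°  ·
  (1,2): δ = 96.81°  ·
  (1,3): δ = 64.18°  ·
  (1,4): δ = 17.72°  ✓
  (1,5): δ = 56.94°  ·
  (1,6): δ = 94.52°  ·
  (2,3): δ = 147.37°  ·
  (2,4): δ = 100.91°  ·
  (2,5): δ = 26.25°  ✓
  (2,6): δ = 11.33°  ✓
  (3,4): δ = 133.54°  ·
  (3,5): δ = 58.88°  ·
  (3,6): δ = 21.30°  ✓
  (4,5): δ = 105.34°  ·
  (4,6): δ = 67.76°  ·
  (5,6): δ = 142.42°  ·
antipodal pairs: 7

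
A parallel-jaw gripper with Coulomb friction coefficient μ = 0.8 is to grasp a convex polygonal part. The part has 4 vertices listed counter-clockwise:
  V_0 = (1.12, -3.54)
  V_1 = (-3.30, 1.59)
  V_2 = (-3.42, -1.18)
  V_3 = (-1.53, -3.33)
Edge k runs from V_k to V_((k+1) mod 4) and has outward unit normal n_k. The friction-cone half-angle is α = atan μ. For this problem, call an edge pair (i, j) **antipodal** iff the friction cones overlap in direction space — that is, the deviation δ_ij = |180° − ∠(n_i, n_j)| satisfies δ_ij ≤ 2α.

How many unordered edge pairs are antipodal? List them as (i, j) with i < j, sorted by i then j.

count = 3; pairs: (0,1), (0,2), (0,3)

α = atan 0.8 = 38.66°;  2α = 77.32°
n_0 = (+0.7576, +0.6527)
n_1 = (-0.9991, +0.0433)
n_2 = (-0.7511, -0.6602)
n_3 = (-0.0790, -0.9969)
  (0,1): δ = 43.23°  ✓
  (0,2): δ = 0.57°  ✓
  (0,3): δ = 44.72°  ✓
  (1,2): δ = 136.20°  ·
  (1,3): δ = 92.05°  ·
  (2,3): δ = 135.85°  ·
antipodal pairs: 3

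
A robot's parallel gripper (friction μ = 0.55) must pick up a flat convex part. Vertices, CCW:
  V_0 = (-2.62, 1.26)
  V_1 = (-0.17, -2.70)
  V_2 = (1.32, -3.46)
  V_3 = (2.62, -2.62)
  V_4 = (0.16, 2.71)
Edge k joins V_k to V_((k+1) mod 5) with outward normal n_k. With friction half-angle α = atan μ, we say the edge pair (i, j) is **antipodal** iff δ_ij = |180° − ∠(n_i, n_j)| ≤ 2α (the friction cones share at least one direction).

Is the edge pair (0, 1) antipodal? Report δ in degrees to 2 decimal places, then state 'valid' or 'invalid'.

α = atan 0.55 = 28.81°;  2α = 57.62°
edge 0: e_0 = (+2.45, -3.96);  n_0 = (-0.8504, -0.5261)
edge 1: e_1 = (+1.49, -0.76);  n_1 = (-0.4544, -0.8908)
∠(n_0, n_1) = 31.23°
δ = |180° − 31.23°| = 148.77°
148.77° > 2α = 57.62°  →  invalid

δ = 148.77°, invalid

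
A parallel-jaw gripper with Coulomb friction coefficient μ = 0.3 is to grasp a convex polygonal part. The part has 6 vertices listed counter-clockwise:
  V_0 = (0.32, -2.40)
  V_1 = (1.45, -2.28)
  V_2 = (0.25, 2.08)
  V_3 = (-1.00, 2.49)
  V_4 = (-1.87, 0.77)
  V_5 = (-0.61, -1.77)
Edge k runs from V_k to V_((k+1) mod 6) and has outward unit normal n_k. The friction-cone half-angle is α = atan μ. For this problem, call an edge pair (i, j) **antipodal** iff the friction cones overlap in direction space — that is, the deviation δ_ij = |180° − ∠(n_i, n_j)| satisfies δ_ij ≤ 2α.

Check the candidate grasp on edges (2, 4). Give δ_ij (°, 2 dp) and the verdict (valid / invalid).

α = atan 0.3 = 16.70°;  2α = 33.40°
edge 2: e_2 = (-1.25, +0.41);  n_2 = (+0.3117, +0.9502)
edge 4: e_4 = (+1.26, -2.54);  n_4 = (-0.8958, -0.4444)
∠(n_2, n_4) = 134.54°
δ = |180° − 134.54°| = 45.46°
45.46° > 2α = 33.40°  →  invalid

δ = 45.46°, invalid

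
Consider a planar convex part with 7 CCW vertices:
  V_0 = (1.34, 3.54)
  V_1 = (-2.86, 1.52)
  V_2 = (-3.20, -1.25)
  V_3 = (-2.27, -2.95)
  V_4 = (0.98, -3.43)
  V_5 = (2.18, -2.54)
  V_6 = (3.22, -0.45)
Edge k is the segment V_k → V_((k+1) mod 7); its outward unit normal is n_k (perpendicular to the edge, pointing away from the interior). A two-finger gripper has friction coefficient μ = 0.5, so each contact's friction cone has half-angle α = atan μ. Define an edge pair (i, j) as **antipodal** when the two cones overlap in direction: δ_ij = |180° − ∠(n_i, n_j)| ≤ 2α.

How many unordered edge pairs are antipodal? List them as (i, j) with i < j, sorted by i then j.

count = 7; pairs: (0,3), (0,4), (0,5), (1,4), (1,5), (1,6), (2,6)

α = atan 0.5 = 26.57°;  2α = 53.13°
n_0 = (-0.4334, +0.9012)
n_1 = (-0.9926, +0.1218)
n_2 = (-0.8773, -0.4799)
n_3 = (-0.1461, -0.9893)
n_4 = (+0.5957, -0.8032)
n_5 = (+0.8953, -0.4455)
n_6 = (+0.9046, +0.4262)
  (0,1): δ = 122.68°  ·
  (0,2): δ = 87.00°  ·
  (0,3): δ = 34.09°  ✓
  (0,4): δ = 10.88°  ✓
  (0,5): δ = 37.86°  ✓
  (0,6): δ = 89.54°  ·
  (1,2): δ = 144.32°  ·
  (1,3): δ = 91.40°  ·
  (1,4): δ = 46.44°  ✓
  (1,5): δ = 19.46°  ✓
  (1,6): δ = 32.23°  ✓
  (2,3): δ = 127.08°  ·
  (2,4): δ = 82.12°  ·
  (2,5): δ = 55.14°  ·
  (2,6): δ = 3.45°  ✓
  (3,4): δ = 135.04°  ·
  (3,5): δ = 108.05°  ·
  (3,6): δ = 56.37°  ·
  (4,5): δ = 153.02°  ·
  (4,6): δ = 101.33°  ·
  (5,6): δ = 128.32°  ·
antipodal pairs: 7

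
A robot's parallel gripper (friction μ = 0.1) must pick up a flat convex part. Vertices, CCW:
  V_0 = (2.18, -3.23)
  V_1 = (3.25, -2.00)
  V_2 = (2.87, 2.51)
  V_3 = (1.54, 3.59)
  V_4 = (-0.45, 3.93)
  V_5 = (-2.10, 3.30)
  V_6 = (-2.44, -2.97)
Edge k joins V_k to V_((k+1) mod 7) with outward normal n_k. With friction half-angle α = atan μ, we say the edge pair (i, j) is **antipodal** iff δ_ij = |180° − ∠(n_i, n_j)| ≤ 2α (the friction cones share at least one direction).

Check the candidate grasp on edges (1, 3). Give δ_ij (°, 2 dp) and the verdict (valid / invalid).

δ = 104.51°, invalid

α = atan 0.1 = 5.71°;  2α = 11.42°
edge 1: e_1 = (-0.38, +4.51);  n_1 = (+0.9965, +0.0840)
edge 3: e_3 = (-1.99, +0.34);  n_3 = (+0.1684, +0.9857)
∠(n_1, n_3) = 75.49°
δ = |180° − 75.49°| = 104.51°
104.51° > 2α = 11.42°  →  invalid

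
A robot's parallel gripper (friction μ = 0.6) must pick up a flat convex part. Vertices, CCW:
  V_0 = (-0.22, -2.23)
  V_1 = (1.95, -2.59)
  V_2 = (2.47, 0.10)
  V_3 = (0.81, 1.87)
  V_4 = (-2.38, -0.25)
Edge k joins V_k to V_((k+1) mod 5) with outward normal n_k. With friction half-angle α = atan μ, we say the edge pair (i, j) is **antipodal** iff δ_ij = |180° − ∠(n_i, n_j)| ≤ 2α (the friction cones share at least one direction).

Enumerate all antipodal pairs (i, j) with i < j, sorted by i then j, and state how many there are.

count = 5; pairs: (0,2), (0,3), (1,3), (1,4), (2,4)

α = atan 0.6 = 30.96°;  2α = 61.93°
n_0 = (-0.1637, -0.9865)
n_1 = (+0.9818, -0.1898)
n_2 = (+0.7294, +0.6841)
n_3 = (-0.5535, +0.8329)
n_4 = (-0.6757, -0.7372)
  (0,1): δ = 91.52°  ·
  (0,2): δ = 37.42°  ✓
  (0,3): δ = 43.03°  ✓
  (0,4): δ = 146.91°  ·
  (1,2): δ = 125.90°  ·
  (1,3): δ = 45.45°  ✓
  (1,4): δ = 58.43°  ✓
  (2,3): δ = 99.56°  ·
  (2,4): δ = 4.33°  ✓
  (3,4): δ = 76.12°  ·
antipodal pairs: 5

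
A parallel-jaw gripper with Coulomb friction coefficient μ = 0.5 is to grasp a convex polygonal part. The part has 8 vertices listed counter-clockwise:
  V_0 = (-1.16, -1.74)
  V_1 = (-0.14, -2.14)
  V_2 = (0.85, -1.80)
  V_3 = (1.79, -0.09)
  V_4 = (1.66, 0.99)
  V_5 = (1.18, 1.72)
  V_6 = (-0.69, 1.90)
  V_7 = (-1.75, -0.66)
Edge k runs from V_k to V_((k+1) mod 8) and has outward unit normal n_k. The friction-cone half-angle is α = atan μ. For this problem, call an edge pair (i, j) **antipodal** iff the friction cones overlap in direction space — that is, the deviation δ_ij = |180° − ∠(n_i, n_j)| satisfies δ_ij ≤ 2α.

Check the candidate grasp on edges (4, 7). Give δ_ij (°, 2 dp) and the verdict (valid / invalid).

δ = 4.68°, valid

α = atan 0.5 = 26.57°;  2α = 53.13°
edge 4: e_4 = (-0.48, +0.73);  n_4 = (+0.8356, +0.5494)
edge 7: e_7 = (+0.59, -1.08);  n_7 = (-0.8776, -0.4794)
∠(n_4, n_7) = 175.32°
δ = |180° − 175.32°| = 4.68°
4.68° ≤ 2α = 53.13°  →  valid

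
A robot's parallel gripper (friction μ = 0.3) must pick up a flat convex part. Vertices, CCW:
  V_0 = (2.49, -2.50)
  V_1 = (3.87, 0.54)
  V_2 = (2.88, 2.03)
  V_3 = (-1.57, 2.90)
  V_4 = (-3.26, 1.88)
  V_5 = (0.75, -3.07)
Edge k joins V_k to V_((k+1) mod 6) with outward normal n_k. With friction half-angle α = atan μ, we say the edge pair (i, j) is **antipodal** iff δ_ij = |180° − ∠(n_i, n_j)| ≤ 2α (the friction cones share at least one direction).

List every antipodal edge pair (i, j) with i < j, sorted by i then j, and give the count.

α = atan 0.3 = 16.70°;  2α = 33.40°
n_0 = (+0.9106, -0.4134)
n_1 = (+0.8329, +0.5534)
n_2 = (+0.1919, +0.9814)
n_3 = (-0.5167, +0.8561)
n_4 = (-0.7770, -0.6295)
n_5 = (+0.3113, -0.9503)
  (0,1): δ = 121.98°  ·
  (0,2): δ = 76.65°  ·
  (0,3): δ = 34.47°  ·
  (0,4): δ = 63.43°  ·
  (0,5): δ = 132.55°  ·
  (1,2): δ = 134.66°  ·
  (1,3): δ = 92.49°  ·
  (1,4): δ = 5.41°  ✓
  (1,5): δ = 74.54°  ·
  (2,3): δ = 137.82°  ·
  (2,4): δ = 39.93°  ·
  (2,5): δ = 29.20°  ✓
  (3,4): δ = 82.10°  ·
  (3,5): δ = 12.98°  ✓
  (4,5): δ = 110.87°  ·
antipodal pairs: 3

count = 3; pairs: (1,4), (2,5), (3,5)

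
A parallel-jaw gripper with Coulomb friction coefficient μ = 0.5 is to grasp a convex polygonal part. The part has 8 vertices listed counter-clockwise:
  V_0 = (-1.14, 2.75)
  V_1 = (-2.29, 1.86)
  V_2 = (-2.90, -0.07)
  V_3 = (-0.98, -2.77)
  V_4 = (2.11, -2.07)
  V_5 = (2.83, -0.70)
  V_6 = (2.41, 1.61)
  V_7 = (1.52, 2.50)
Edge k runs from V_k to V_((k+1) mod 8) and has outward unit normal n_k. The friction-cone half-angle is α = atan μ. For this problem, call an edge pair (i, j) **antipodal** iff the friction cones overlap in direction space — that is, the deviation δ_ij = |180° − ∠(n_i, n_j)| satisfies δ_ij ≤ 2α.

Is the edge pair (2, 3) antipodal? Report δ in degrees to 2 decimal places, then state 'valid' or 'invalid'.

α = atan 0.5 = 26.57°;  2α = 53.13°
edge 2: e_2 = (+1.92, -2.70);  n_2 = (-0.8150, -0.5795)
edge 3: e_3 = (+3.09, +0.70);  n_3 = (+0.2209, -0.9753)
∠(n_2, n_3) = 67.35°
δ = |180° − 67.35°| = 112.65°
112.65° > 2α = 53.13°  →  invalid

δ = 112.65°, invalid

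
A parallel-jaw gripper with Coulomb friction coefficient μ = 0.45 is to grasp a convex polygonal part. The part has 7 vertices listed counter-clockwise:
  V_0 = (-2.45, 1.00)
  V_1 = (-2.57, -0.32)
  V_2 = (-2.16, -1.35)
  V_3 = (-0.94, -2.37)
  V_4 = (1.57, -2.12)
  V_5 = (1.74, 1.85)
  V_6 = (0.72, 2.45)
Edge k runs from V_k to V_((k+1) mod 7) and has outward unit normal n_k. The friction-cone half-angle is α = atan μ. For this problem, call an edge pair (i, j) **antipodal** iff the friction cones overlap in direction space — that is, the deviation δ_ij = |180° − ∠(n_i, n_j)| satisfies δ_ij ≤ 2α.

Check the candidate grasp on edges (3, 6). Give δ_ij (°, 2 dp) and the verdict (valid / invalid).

δ = 18.89°, valid

α = atan 0.45 = 24.23°;  2α = 48.46°
edge 3: e_3 = (+2.51, +0.25);  n_3 = (+0.0991, -0.9951)
edge 6: e_6 = (-3.17, -1.45);  n_6 = (-0.4160, +0.9094)
∠(n_3, n_6) = 161.11°
δ = |180° − 161.11°| = 18.89°
18.89° ≤ 2α = 48.46°  →  valid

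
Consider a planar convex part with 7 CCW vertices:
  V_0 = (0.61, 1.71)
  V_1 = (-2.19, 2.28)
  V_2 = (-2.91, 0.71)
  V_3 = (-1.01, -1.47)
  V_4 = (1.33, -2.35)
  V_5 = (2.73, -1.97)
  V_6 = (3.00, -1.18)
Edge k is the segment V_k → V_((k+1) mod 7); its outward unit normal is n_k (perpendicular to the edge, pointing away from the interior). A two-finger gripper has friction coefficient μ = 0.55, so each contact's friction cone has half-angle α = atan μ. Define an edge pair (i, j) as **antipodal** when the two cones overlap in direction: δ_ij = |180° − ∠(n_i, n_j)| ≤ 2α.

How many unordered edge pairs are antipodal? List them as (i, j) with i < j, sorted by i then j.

α = atan 0.55 = 28.81°;  2α = 57.62°
n_0 = (+0.1995, +0.9799)
n_1 = (-0.9090, +0.4169)
n_2 = (-0.7539, -0.6570)
n_3 = (-0.3520, -0.9360)
n_4 = (+0.2620, -0.9651)
n_5 = (+0.9463, -0.3234)
n_6 = (+0.7706, +0.6373)
  (0,1): δ = 103.13°  ·
  (0,2): δ = 37.42°  ✓
  (0,3): δ = 9.10°  ✓
  (0,4): δ = 26.69°  ✓
  (0,5): δ = 82.64°  ·
  (0,6): δ = 141.10°  ·
  (1,2): δ = 114.29°  ·
  (1,3): δ = 85.97°  ·
  (1,4): δ = 50.18°  ✓
  (1,5): δ = 5.77°  ✓
  (1,6): δ = 64.23°  ·
  (2,3): δ = 151.68°  ·
  (2,4): δ = 115.89°  ·
  (2,5): δ = 59.94°  ·
  (2,6): δ = 1.48°  ✓
  (3,4): δ = 144.20°  ·
  (3,5): δ = 88.26°  ·
  (3,6): δ = 29.80°  ✓
  (4,5): δ = 124.05°  ·
  (4,6): δ = 65.60°  ·
  (5,6): δ = 121.54°  ·
antipodal pairs: 7

count = 7; pairs: (0,2), (0,3), (0,4), (1,4), (1,5), (2,6), (3,6)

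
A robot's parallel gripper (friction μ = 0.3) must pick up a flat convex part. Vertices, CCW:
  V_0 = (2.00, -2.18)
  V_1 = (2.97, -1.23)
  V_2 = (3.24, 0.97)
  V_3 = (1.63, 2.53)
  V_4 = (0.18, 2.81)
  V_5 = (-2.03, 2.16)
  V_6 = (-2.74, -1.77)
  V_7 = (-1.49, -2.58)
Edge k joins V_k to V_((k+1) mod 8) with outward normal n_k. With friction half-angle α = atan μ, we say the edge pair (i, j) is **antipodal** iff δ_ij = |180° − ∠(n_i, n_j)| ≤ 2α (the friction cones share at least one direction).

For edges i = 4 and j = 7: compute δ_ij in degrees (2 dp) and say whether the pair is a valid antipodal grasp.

α = atan 0.3 = 16.70°;  2α = 33.40°
edge 4: e_4 = (-2.21, -0.65);  n_4 = (-0.2822, +0.9594)
edge 7: e_7 = (+3.49, +0.40);  n_7 = (+0.1139, -0.9935)
∠(n_4, n_7) = 170.15°
δ = |180° − 170.15°| = 9.85°
9.85° ≤ 2α = 33.40°  →  valid

δ = 9.85°, valid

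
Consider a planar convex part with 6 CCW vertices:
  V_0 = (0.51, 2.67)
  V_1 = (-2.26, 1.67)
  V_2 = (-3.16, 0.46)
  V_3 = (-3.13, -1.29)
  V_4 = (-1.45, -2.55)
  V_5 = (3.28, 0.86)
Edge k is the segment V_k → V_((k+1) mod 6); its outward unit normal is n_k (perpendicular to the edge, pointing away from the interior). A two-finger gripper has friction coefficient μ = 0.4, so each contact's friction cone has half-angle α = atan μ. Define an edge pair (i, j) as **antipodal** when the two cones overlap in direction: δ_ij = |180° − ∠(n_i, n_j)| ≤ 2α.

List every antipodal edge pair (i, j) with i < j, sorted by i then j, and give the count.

α = atan 0.4 = 21.80°;  2α = 43.60°
n_0 = (-0.3396, +0.9406)
n_1 = (-0.8024, +0.5968)
n_2 = (-0.9999, -0.0171)
n_3 = (-0.6000, -0.8000)
n_4 = (+0.5848, -0.8112)
n_5 = (+0.5470, +0.8371)
  (0,1): δ = 146.49°  ·
  (0,2): δ = 108.87°  ·
  (0,3): δ = 56.72°  ·
  (0,4): δ = 15.94°  ✓
  (0,5): δ = 126.99°  ·
  (1,2): δ = 142.38°  ·
  (1,3): δ = 90.23°  ·
  (1,4): δ = 17.57°  ✓
  (1,5): δ = 93.48°  ·
  (2,3): δ = 127.85°  ·
  (2,4): δ = 55.19°  ·
  (2,5): δ = 55.86°  ·
  (3,4): δ = 107.34°  ·
  (3,5): δ = 3.71°  ✓
  (4,5): δ = 68.95°  ·
antipodal pairs: 3

count = 3; pairs: (0,4), (1,4), (3,5)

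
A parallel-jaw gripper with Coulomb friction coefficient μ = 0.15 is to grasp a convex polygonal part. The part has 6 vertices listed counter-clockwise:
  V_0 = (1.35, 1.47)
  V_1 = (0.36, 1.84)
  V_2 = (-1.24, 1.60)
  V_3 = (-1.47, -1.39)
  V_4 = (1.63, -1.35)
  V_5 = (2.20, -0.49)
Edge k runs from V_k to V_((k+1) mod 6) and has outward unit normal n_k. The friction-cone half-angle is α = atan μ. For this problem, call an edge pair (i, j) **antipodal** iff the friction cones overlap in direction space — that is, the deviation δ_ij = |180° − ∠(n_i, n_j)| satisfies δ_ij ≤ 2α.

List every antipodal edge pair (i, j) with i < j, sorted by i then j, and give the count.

count = 1; pairs: (1,3)

α = atan 0.15 = 8.53°;  2α = 17.06°
n_0 = (+0.3501, +0.9367)
n_1 = (-0.1483, +0.9889)
n_2 = (-0.9971, +0.0767)
n_3 = (+0.0129, -0.9999)
n_4 = (+0.8335, -0.5525)
n_5 = (+0.9174, +0.3979)
  (0,1): δ = 150.98°  ·
  (0,2): δ = 73.91°  ·
  (0,3): δ = 21.23°  ·
  (0,4): δ = 76.96°  ·
  (0,5): δ = 133.94°  ·
  (1,2): δ = 102.93°  ·
  (1,3): δ = 7.79°  ✓
  (1,4): δ = 47.93°  ·
  (1,5): δ = 104.91°  ·
  (2,3): δ = 84.86°  ·
  (2,4): δ = 29.14°  ·
  (2,5): δ = 27.84°  ·
  (3,4): δ = 124.28°  ·
  (3,5): δ = 67.29°  ·
  (4,5): δ = 123.02°  ·
antipodal pairs: 1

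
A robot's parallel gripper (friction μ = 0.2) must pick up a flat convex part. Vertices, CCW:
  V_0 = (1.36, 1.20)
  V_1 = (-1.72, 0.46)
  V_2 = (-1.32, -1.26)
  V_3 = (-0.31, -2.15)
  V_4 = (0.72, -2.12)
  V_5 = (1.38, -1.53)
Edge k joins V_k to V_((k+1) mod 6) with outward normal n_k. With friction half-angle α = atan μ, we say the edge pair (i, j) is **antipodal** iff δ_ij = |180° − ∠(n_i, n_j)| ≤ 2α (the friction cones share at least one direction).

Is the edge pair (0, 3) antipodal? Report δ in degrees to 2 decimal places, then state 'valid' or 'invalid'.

α = atan 0.2 = 11.31°;  2α = 22.62°
edge 0: e_0 = (-3.08, -0.74);  n_0 = (-0.2336, +0.9723)
edge 3: e_3 = (+1.03, +0.03);  n_3 = (+0.0291, -0.9996)
∠(n_0, n_3) = 168.16°
δ = |180° − 168.16°| = 11.84°
11.84° ≤ 2α = 22.62°  →  valid

δ = 11.84°, valid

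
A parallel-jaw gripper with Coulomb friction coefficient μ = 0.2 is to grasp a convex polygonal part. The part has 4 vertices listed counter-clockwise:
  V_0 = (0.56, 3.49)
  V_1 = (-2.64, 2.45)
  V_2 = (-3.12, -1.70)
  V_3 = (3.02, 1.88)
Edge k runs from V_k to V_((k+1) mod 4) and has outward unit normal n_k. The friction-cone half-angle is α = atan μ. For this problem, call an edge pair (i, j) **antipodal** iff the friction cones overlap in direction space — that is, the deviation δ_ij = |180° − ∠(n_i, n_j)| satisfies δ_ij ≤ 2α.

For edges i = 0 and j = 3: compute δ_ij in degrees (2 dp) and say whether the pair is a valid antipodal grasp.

α = atan 0.2 = 11.31°;  2α = 22.62°
edge 0: e_0 = (-3.20, -1.04);  n_0 = (-0.3091, +0.9510)
edge 3: e_3 = (-2.46, +1.61);  n_3 = (+0.5476, +0.8367)
∠(n_0, n_3) = 51.21°
δ = |180° − 51.21°| = 128.79°
128.79° > 2α = 22.62°  →  invalid

δ = 128.79°, invalid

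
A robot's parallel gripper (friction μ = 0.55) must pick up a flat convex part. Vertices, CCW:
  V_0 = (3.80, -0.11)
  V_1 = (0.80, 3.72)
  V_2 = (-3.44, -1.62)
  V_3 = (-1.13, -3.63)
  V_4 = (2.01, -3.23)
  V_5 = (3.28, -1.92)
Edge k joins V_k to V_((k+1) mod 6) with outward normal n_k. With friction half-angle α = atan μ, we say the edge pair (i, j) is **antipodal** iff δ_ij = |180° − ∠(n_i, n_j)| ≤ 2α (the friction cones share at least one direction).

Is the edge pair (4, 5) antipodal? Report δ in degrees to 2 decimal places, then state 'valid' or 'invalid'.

δ = 151.92°, invalid

α = atan 0.55 = 28.81°;  2α = 57.62°
edge 4: e_4 = (+1.27, +1.31);  n_4 = (+0.7180, -0.6961)
edge 5: e_5 = (+0.52, +1.81);  n_5 = (+0.9611, -0.2761)
∠(n_4, n_5) = 28.08°
δ = |180° − 28.08°| = 151.92°
151.92° > 2α = 57.62°  →  invalid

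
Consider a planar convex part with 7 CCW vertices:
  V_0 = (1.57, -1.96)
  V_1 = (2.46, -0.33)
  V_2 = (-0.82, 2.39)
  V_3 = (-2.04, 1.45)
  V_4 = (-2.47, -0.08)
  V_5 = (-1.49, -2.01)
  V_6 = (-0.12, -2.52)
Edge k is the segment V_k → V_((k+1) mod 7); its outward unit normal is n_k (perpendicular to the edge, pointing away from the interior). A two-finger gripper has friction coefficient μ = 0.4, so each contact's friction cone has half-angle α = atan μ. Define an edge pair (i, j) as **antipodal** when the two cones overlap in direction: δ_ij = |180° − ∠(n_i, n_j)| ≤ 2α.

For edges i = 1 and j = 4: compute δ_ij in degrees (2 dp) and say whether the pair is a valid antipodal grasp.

α = atan 0.4 = 21.80°;  2α = 43.60°
edge 1: e_1 = (-3.28, +2.72);  n_1 = (+0.6383, +0.7698)
edge 4: e_4 = (+0.98, -1.93);  n_4 = (-0.8916, -0.4527)
∠(n_1, n_4) = 156.59°
δ = |180° − 156.59°| = 23.41°
23.41° ≤ 2α = 43.60°  →  valid

δ = 23.41°, valid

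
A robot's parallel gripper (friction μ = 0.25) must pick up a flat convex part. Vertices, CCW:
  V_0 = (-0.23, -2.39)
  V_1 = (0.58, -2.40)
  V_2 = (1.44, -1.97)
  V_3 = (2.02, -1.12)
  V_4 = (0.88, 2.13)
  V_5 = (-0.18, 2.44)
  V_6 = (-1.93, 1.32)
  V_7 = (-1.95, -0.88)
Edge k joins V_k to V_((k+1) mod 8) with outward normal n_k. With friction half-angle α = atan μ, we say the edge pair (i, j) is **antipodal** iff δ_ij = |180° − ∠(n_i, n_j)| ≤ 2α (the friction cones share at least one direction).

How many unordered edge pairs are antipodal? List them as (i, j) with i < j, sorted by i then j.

count = 5; pairs: (0,4), (1,5), (2,5), (3,6), (4,7)

α = atan 0.25 = 14.04°;  2α = 28.07°
n_0 = (-0.0123, -0.9999)
n_1 = (+0.4472, -0.8944)
n_2 = (+0.8260, -0.5636)
n_3 = (+0.9436, +0.3310)
n_4 = (+0.2807, +0.9598)
n_5 = (-0.5391, +0.8423)
n_6 = (-1.0000, +0.0091)
n_7 = (-0.6597, -0.7515)
  (0,1): δ = 152.73°  ·
  (0,2): δ = 123.60°  ·
  (0,3): δ = 69.96°  ·
  (0,4): δ = 15.59°  ✓
  (0,5): δ = 33.33°  ·
  (0,6): δ = 90.19°  ·
  (0,7): δ = 139.43°  ·
  (1,2): δ = 150.87°  ·
  (1,3): δ = 97.24°  ·
  (1,4): δ = 42.87°  ·
  (1,5): δ = 6.05°  ✓
  (1,6): δ = 62.91°  ·
  (1,7): δ = 112.15°  ·
  (2,3): δ = 126.36°  ·
  (2,4): δ = 71.99°  ·
  (2,5): δ = 23.07°  ✓
  (2,6): δ = 33.79°  ·
  (2,7): δ = 83.03°  ·
  (3,4): δ = 125.63°  ·
  (3,5): δ = 76.71°  ·
  (3,6): δ = 19.85°  ✓
  (3,7): δ = 29.39°  ·
  (4,5): δ = 131.08°  ·
  (4,6): δ = 74.22°  ·
  (4,7): δ = 24.98°  ✓
  (5,6): δ = 123.14°  ·
  (5,7): δ = 73.90°  ·
  (6,7): δ = 130.76°  ·
antipodal pairs: 5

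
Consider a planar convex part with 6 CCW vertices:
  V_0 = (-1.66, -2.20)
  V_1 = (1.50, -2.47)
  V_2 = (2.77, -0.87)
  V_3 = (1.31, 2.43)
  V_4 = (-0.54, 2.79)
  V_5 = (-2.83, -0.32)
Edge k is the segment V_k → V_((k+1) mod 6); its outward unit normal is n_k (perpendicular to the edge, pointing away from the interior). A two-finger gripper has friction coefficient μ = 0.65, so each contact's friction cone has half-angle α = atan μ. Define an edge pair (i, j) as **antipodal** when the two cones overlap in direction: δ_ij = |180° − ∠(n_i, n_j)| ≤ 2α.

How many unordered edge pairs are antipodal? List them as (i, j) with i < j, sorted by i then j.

count = 8; pairs: (0,2), (0,3), (0,4), (1,3), (1,4), (2,4), (2,5), (3,5)

α = atan 0.65 = 33.02°;  2α = 66.05°
n_0 = (-0.0851, -0.9964)
n_1 = (+0.7833, -0.6217)
n_2 = (+0.9145, +0.4046)
n_3 = (+0.1910, +0.9816)
n_4 = (-0.8053, +0.5929)
n_5 = (-0.8490, -0.5284)
  (0,1): δ = 123.56°  ·
  (0,2): δ = 61.25°  ✓
  (0,3): δ = 6.13°  ✓
  (0,4): δ = 58.52°  ✓
  (0,5): δ = 126.78°  ·
  (1,2): δ = 117.69°  ·
  (1,3): δ = 62.57°  ✓
  (1,4): δ = 2.08°  ✓
  (1,5): δ = 70.34°  ·
  (2,3): δ = 124.88°  ·
  (2,4): δ = 60.23°  ✓
  (2,5): δ = 8.03°  ✓
  (3,4): δ = 115.35°  ·
  (3,5): δ = 47.09°  ✓
  (4,5): δ = 111.74°  ·
antipodal pairs: 8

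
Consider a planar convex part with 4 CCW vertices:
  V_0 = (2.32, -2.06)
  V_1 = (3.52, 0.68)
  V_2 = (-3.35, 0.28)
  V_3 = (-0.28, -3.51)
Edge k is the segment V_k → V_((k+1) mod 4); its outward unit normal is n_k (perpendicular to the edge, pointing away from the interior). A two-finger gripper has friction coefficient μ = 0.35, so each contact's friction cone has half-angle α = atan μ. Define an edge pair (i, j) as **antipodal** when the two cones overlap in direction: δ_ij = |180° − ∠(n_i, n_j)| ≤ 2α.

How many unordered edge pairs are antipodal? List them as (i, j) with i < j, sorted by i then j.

count = 1; pairs: (1,3)

α = atan 0.35 = 19.29°;  2α = 38.58°
n_0 = (+0.9160, -0.4012)
n_1 = (-0.0581, +0.9983)
n_2 = (-0.7771, -0.6294)
n_3 = (+0.4871, -0.8734)
  (0,1): δ = 63.02°  ·
  (0,2): δ = 62.66°  ·
  (0,3): δ = 142.80°  ·
  (1,2): δ = 54.32°  ·
  (1,3): δ = 25.82°  ✓
  (2,3): δ = 99.86°  ·
antipodal pairs: 1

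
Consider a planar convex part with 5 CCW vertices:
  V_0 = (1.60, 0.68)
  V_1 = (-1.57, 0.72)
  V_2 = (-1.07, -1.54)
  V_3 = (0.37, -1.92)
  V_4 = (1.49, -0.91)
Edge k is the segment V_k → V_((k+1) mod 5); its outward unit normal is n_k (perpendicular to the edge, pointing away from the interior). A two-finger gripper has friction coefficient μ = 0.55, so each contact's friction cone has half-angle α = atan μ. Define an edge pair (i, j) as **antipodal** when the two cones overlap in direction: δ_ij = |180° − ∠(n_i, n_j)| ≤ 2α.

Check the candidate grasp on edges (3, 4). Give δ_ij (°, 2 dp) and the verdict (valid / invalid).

δ = 136.00°, invalid

α = atan 0.55 = 28.81°;  2α = 57.62°
edge 3: e_3 = (+1.12, +1.01);  n_3 = (+0.6697, -0.7426)
edge 4: e_4 = (+0.11, +1.59);  n_4 = (+0.9976, -0.0690)
∠(n_3, n_4) = 44.00°
δ = |180° − 44.00°| = 136.00°
136.00° > 2α = 57.62°  →  invalid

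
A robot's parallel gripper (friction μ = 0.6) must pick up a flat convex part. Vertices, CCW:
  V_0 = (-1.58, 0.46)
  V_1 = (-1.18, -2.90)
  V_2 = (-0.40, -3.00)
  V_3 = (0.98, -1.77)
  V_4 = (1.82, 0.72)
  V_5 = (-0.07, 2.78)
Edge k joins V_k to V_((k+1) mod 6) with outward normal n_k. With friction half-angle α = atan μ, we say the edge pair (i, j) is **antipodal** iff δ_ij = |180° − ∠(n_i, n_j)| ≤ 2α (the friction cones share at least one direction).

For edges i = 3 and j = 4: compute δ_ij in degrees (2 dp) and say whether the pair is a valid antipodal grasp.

δ = 118.82°, invalid

α = atan 0.6 = 30.96°;  2α = 61.93°
edge 3: e_3 = (+0.84, +2.49);  n_3 = (+0.9475, -0.3197)
edge 4: e_4 = (-1.89, +2.06);  n_4 = (+0.7369, +0.6760)
∠(n_3, n_4) = 61.18°
δ = |180° − 61.18°| = 118.82°
118.82° > 2α = 61.93°  →  invalid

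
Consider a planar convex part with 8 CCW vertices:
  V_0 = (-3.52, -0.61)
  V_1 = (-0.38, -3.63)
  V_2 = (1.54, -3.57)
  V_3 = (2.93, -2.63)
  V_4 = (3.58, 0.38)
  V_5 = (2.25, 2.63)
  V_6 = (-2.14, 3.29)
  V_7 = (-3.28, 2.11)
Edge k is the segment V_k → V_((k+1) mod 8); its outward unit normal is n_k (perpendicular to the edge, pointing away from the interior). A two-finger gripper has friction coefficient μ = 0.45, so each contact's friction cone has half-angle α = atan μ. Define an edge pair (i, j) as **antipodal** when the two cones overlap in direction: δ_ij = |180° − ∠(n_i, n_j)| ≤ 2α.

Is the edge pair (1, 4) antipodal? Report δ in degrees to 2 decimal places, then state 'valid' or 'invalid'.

δ = 61.20°, invalid

α = atan 0.45 = 24.23°;  2α = 48.46°
edge 1: e_1 = (+1.92, +0.06);  n_1 = (+0.0312, -0.9995)
edge 4: e_4 = (-1.33, +2.25);  n_4 = (+0.8609, +0.5089)
∠(n_1, n_4) = 118.80°
δ = |180° − 118.80°| = 61.20°
61.20° > 2α = 48.46°  →  invalid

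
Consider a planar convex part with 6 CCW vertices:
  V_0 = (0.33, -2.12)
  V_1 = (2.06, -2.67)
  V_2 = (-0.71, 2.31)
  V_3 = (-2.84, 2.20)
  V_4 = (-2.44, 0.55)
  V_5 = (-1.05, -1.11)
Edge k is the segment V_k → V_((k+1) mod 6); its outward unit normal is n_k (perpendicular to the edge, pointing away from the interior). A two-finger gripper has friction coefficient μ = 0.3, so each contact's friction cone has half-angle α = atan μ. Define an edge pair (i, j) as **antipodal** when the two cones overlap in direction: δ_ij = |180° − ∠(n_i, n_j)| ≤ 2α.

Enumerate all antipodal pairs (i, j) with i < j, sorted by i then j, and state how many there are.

count = 4; pairs: (0,2), (1,3), (1,4), (1,5)

α = atan 0.3 = 16.70°;  2α = 33.40°
n_0 = (-0.3030, -0.9530)
n_1 = (+0.8739, +0.4861)
n_2 = (-0.0516, +0.9987)
n_3 = (-0.9719, -0.2356)
n_4 = (-0.7667, -0.6420)
n_5 = (-0.5906, -0.8070)
  (0,1): δ = 43.28°  ·
  (0,2): δ = 20.59°  ✓
  (0,3): δ = 121.26°  ·
  (0,4): δ = 147.58°  ·
  (0,5): δ = 161.44°  ·
  (1,2): δ = 116.13°  ·
  (1,3): δ = 15.46°  ✓
  (1,4): δ = 10.86°  ✓
  (1,5): δ = 24.72°  ✓
  (2,3): δ = 79.33°  ·
  (2,4): δ = 53.02°  ·
  (2,5): δ = 39.16°  ·
  (3,4): δ = 153.69°  ·
  (3,5): δ = 139.83°  ·
  (4,5): δ = 166.14°  ·
antipodal pairs: 4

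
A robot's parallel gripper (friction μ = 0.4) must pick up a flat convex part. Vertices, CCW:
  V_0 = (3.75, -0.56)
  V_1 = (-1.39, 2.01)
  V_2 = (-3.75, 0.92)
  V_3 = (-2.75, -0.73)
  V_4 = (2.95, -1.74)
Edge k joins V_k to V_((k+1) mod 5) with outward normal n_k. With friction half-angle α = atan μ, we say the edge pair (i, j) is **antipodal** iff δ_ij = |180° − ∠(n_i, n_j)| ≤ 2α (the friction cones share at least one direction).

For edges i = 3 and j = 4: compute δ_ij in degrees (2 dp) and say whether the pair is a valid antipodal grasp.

δ = 114.09°, invalid

α = atan 0.4 = 21.80°;  2α = 43.60°
edge 3: e_3 = (+5.70, -1.01);  n_3 = (-0.1745, -0.9847)
edge 4: e_4 = (+0.80, +1.18);  n_4 = (+0.8277, -0.5612)
∠(n_3, n_4) = 65.91°
δ = |180° − 65.91°| = 114.09°
114.09° > 2α = 43.60°  →  invalid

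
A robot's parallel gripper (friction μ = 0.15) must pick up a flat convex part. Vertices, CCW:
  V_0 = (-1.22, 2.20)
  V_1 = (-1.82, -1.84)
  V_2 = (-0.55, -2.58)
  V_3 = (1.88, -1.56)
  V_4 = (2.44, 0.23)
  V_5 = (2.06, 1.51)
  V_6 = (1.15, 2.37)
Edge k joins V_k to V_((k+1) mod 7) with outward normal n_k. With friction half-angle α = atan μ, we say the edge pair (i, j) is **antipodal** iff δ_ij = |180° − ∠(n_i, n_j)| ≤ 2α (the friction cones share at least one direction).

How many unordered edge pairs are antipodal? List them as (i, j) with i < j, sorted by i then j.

count = 2; pairs: (0,3), (1,5)

α = atan 0.15 = 8.53°;  2α = 17.06°
n_0 = (-0.9892, +0.1469)
n_1 = (-0.5034, -0.8640)
n_2 = (+0.3870, -0.9221)
n_3 = (+0.9544, -0.2986)
n_4 = (+0.9586, +0.2846)
n_5 = (+0.6869, +0.7268)
n_6 = (-0.0715, +0.9974)
  (0,1): δ = 111.78°  ·
  (0,2): δ = 58.78°  ·
  (0,3): δ = 8.92°  ✓
  (0,4): δ = 24.98°  ·
  (0,5): δ = 55.07°  ·
  (0,6): δ = 102.55°  ·
  (1,2): δ = 127.00°  ·
  (1,3): δ = 77.14°  ·
  (1,4): δ = 43.24°  ·
  (1,5): δ = 13.15°  ✓
  (1,6): δ = 34.33°  ·
  (2,3): δ = 130.14°  ·
  (2,4): δ = 96.24°  ·
  (2,5): δ = 66.15°  ·
  (2,6): δ = 18.67°  ·
  (3,4): δ = 146.09°  ·
  (3,5): δ = 116.01°  ·
  (3,6): δ = 68.52°  ·
  (4,5): δ = 149.92°  ·
  (4,6): δ = 102.43°  ·
  (5,6): δ = 132.52°  ·
antipodal pairs: 2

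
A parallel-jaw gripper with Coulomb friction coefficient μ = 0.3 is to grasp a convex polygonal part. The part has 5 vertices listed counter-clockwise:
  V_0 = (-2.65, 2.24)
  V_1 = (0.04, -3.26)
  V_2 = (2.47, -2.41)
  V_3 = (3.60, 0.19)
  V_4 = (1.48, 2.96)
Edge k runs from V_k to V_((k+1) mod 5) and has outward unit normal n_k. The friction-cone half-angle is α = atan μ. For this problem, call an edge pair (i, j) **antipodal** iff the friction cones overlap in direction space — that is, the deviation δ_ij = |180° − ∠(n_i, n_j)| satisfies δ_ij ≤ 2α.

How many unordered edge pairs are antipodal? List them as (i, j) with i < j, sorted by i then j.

α = atan 0.3 = 16.70°;  2α = 33.40°
n_0 = (-0.8983, -0.4394)
n_1 = (+0.3302, -0.9439)
n_2 = (+0.9171, -0.3986)
n_3 = (+0.7941, +0.6078)
n_4 = (-0.1717, +0.9851)
  (0,1): δ = 96.78°  ·
  (0,2): δ = 49.55°  ·
  (0,3): δ = 11.37°  ✓
  (0,4): δ = 73.83°  ·
  (1,2): δ = 132.77°  ·
  (1,3): δ = 71.85°  ·
  (1,4): δ = 9.39°  ✓
  (2,3): δ = 119.08°  ·
  (2,4): δ = 56.62°  ·
  (3,4): δ = 117.54°  ·
antipodal pairs: 2

count = 2; pairs: (0,3), (1,4)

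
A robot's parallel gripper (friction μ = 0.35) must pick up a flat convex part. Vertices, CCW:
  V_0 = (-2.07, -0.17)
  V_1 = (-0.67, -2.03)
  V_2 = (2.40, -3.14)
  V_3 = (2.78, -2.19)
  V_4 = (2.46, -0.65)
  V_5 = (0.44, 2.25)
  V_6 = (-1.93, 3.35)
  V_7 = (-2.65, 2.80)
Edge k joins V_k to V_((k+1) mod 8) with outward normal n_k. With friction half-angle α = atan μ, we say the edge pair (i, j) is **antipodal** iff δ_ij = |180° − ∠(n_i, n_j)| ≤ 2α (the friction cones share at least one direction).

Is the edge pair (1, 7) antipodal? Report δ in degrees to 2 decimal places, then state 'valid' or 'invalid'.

α = atan 0.35 = 19.29°;  2α = 38.58°
edge 1: e_1 = (+3.07, -1.11);  n_1 = (-0.3400, -0.9404)
edge 7: e_7 = (+0.58, -2.97);  n_7 = (-0.9815, -0.1917)
∠(n_1, n_7) = 59.07°
δ = |180° − 59.07°| = 120.93°
120.93° > 2α = 38.58°  →  invalid

δ = 120.93°, invalid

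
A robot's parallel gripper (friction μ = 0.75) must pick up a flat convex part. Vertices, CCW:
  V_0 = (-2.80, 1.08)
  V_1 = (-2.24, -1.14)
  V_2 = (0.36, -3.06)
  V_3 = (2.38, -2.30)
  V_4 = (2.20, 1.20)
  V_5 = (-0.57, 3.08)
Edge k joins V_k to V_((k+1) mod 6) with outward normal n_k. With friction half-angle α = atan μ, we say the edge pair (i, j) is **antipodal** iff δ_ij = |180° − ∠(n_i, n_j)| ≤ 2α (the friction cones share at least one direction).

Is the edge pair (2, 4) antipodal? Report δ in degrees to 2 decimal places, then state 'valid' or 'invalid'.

δ = 54.78°, valid

α = atan 0.75 = 36.87°;  2α = 73.74°
edge 2: e_2 = (+2.02, +0.76);  n_2 = (+0.3521, -0.9359)
edge 4: e_4 = (-2.77, +1.88);  n_4 = (+0.5616, +0.8274)
∠(n_2, n_4) = 125.22°
δ = |180° − 125.22°| = 54.78°
54.78° ≤ 2α = 73.74°  →  valid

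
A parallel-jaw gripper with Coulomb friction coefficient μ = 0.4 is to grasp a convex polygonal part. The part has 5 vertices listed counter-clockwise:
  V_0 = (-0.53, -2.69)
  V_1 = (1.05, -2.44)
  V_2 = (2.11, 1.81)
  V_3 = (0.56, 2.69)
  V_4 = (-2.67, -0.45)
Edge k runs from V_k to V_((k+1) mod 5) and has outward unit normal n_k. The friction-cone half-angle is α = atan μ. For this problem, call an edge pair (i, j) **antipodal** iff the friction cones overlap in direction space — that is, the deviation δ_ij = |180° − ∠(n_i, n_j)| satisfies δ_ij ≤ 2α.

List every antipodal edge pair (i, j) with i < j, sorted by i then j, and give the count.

count = 4; pairs: (0,2), (0,3), (1,3), (2,4)

α = atan 0.4 = 21.80°;  2α = 43.60°
n_0 = (+0.1563, -0.9877)
n_1 = (+0.9703, -0.2420)
n_2 = (+0.4937, +0.8696)
n_3 = (-0.6970, +0.7170)
n_4 = (-0.7231, -0.6908)
  (0,1): δ = 113.00°  ·
  (0,2): δ = 38.58°  ✓
  (0,3): δ = 35.20°  ✓
  (0,4): δ = 124.70°  ·
  (1,2): δ = 105.58°  ·
  (1,3): δ = 31.80°  ✓
  (1,4): δ = 57.70°  ·
  (2,3): δ = 106.22°  ·
  (2,4): δ = 16.72°  ✓
  (3,4): δ = 90.50°  ·
antipodal pairs: 4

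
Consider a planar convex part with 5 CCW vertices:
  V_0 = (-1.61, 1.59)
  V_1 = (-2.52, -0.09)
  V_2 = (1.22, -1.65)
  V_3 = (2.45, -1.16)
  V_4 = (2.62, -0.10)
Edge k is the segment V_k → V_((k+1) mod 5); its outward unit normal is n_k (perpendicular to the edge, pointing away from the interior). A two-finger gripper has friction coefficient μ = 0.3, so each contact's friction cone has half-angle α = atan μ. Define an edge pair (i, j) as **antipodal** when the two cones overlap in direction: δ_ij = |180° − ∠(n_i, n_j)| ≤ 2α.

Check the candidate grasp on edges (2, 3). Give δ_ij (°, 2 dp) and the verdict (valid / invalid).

α = atan 0.3 = 16.70°;  2α = 33.40°
edge 2: e_2 = (+1.23, +0.49);  n_2 = (+0.3701, -0.9290)
edge 3: e_3 = (+0.17, +1.06);  n_3 = (+0.9874, -0.1584)
∠(n_2, n_3) = 59.17°
δ = |180° − 59.17°| = 120.83°
120.83° > 2α = 33.40°  →  invalid

δ = 120.83°, invalid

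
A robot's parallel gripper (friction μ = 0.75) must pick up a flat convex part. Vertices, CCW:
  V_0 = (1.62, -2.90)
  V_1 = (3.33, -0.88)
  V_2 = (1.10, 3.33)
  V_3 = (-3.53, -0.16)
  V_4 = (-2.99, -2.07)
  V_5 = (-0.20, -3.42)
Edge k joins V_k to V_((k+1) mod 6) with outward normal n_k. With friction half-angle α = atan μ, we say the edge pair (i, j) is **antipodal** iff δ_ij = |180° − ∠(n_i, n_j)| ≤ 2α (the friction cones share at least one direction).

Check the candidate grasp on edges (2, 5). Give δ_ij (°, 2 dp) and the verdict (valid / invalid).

δ = 21.06°, valid

α = atan 0.75 = 36.87°;  2α = 73.74°
edge 2: e_2 = (-4.63, -3.49);  n_2 = (-0.6019, +0.7985)
edge 5: e_5 = (+1.82, +0.52);  n_5 = (+0.2747, -0.9615)
∠(n_2, n_5) = 158.94°
δ = |180° − 158.94°| = 21.06°
21.06° ≤ 2α = 73.74°  →  valid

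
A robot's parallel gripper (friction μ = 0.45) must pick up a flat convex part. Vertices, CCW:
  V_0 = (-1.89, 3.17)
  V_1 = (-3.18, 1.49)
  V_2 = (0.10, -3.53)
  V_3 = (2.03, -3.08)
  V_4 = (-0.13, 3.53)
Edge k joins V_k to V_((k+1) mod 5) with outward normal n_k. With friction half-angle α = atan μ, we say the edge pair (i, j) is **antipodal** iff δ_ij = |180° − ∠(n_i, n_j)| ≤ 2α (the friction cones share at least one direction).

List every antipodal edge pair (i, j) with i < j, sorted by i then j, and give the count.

α = atan 0.45 = 24.23°;  2α = 48.46°
n_0 = (-0.7932, +0.6090)
n_1 = (-0.8371, -0.5470)
n_2 = (+0.2271, -0.9739)
n_3 = (+0.9505, +0.3106)
n_4 = (-0.2004, +0.9797)
  (0,1): δ = 109.32°  ·
  (0,2): δ = 39.36°  ✓
  (0,3): δ = 55.62°  ·
  (0,4): δ = 139.08°  ·
  (1,2): δ = 110.04°  ·
  (1,3): δ = 15.06°  ✓
  (1,4): δ = 68.40°  ·
  (2,3): δ = 85.03°  ·
  (2,4): δ = 1.56°  ✓
  (3,4): δ = 96.54°  ·
antipodal pairs: 3

count = 3; pairs: (0,2), (1,3), (2,4)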